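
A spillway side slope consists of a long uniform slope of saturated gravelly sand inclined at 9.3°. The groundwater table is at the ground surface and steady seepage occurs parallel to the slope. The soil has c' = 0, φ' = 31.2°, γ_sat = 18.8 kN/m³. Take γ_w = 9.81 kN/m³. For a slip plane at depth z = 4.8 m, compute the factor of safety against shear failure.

With seepage parallel to the slope and the water table at the surface, the effective normal stress on the slip plane uses the buoyant unit weight γ' = γ_sat − γ_w while the driving shear stress uses γ_sat:
FS = [c' + γ' z cos²β tanφ'] / [γ_sat z sinβ cosβ]
(For c' = 0 this reduces to FS = (γ'/γ_sat)·tanφ'/tanβ.)
γ' = 18.8 − 9.81 = 8.99 kN/m³
Numerator = 0.0 + 8.99·4.8·cos²9.3°·tan31.2° = 0.0 + 8.99·4.8·0.9739·0.6056 = 25.451 kPa
Denominator = 18.8·4.8·sin9.3°·cos9.3° = 18.8·4.8·0.1616·0.9869 = 14.391 kPa
FS = 25.451 / 14.391 = 1.769

FS = 1.77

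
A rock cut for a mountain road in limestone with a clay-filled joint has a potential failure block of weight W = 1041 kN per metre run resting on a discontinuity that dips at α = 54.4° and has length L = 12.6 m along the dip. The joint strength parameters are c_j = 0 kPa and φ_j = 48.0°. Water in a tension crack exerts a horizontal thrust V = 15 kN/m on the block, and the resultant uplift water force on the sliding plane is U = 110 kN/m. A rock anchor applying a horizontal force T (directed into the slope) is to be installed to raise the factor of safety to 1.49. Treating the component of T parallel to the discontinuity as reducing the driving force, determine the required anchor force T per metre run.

T = 416 kN/m

Resolving forces along and normal to the sliding plane, with the horizontal anchor force T adding T·sinα to the effective normal force and T·cosα acting up the plane against the driving force:
FS = [c_jL + (W cosα − U − V sinα + T sinα) tanφ_j] / [W sinα + V cosα − T cosα]
Without the anchor: N' = 483.8 kN/m, driving T_d = 855.2 kN/m, resisting R = 0·12.6 + 483.8·tan48.0° = 537.3 kN/m, FS = 0.63.
Setting FS = 1.49 and solving for T:
1.49·(855.2 − T cos54.4°) = 537.3 + T sin54.4°·tan48.0°
T·(sin54.4°·tan48.0° + 1.49·cos54.4°) = 1.49·855.2 − 537.3
T·(0.8131·1.1106 + 1.49·0.5821) = 1274.2 − 537.3 = 736.9
T·1.7704 = 736.9
T = 416.2 kN/m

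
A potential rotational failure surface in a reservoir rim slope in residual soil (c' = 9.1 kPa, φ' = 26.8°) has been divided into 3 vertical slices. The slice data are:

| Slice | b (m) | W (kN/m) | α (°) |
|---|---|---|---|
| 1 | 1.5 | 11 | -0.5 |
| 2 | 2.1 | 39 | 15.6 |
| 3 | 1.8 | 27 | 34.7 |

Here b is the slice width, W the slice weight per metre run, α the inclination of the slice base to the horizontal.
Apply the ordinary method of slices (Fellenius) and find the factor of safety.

Ordinary method of slices: FS = Σ[c'·Δl_i + (W_i cosα_i)·tanφ'] / Σ W_i sinα_i, with Δl_i = b_i / cosα_i.
Slice 1: Δl = 1.5/cos(-0.5°) = 1.500 m; N'_1 = 11·cos(-0.5°) = 11.0; c'Δl = 13.65; W sinα = -0.1
Slice 2: Δl = 2.1/cos15.6° = 2.180 m; N'_2 = 39·cos15.6° = 37.6; c'Δl = 19.84; W sinα = 10.5
Slice 3: Δl = 1.8/cos34.7° = 2.189 m; N'_3 = 27·cos34.7° = 22.2; c'Δl = 19.92; W sinα = 15.4
Σc'Δl = 53.4 kN/m; ΣN' = 70.8 kN/m; ΣW sinα = 25.8 kN/m
Resisting = 53.4 + 70.8·tan26.8° = 53.4 + 35.7 = 89.2 kN/m
FS = 89.2 / 25.8 = 3.461

FS = 3.46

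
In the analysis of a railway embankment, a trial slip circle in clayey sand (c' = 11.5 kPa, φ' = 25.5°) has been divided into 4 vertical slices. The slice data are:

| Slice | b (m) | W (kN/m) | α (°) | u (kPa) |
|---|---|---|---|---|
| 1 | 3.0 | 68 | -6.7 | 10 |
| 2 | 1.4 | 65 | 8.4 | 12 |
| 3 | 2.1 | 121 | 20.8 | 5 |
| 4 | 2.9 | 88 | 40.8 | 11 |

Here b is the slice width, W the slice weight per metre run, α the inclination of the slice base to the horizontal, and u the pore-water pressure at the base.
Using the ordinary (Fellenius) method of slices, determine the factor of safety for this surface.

FS = 2.17

Ordinary method of slices: FS = Σ[c'·Δl_i + (W_i cosα_i − u_i·Δl_i)·tanφ'] / Σ W_i sinα_i, with Δl_i = b_i / cosα_i.
Slice 1: Δl = 3.0/cos(-6.7°) = 3.021 m; N'_1 = 68·cos(-6.7°) − 10·3.021 = 37.3; c'Δl = 34.74; W sinα = -7.9
Slice 2: Δl = 1.4/cos8.4° = 1.415 m; N'_2 = 65·cos8.4° − 12·1.415 = 47.3; c'Δl = 16.27; W sinα = 9.5
Slice 3: Δl = 2.1/cos20.8° = 2.246 m; N'_3 = 121·cos20.8° − 5·2.246 = 101.9; c'Δl = 25.83; W sinα = 43.0
Slice 4: Δl = 2.9/cos40.8° = 3.831 m; N'_4 = 88·cos40.8° − 11·3.831 = 24.5; c'Δl = 44.06; W sinα = 57.5
Σc'Δl = 120.9 kN/m; ΣN' = 211.0 kN/m; ΣW sinα = 102.0 kN/m
Resisting = 120.9 + 211.0·tan25.5° = 120.9 + 100.6 = 221.5 kN/m
FS = 221.5 / 102.0 = 2.171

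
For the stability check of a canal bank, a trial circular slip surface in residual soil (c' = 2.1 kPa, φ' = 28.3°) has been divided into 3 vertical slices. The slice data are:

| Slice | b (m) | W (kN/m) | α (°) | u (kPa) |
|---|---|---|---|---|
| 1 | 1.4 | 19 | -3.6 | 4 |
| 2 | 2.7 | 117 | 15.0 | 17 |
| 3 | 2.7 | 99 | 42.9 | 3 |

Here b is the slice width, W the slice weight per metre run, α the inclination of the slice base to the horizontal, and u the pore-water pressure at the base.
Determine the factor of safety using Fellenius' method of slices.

Ordinary method of slices: FS = Σ[c'·Δl_i + (W_i cosα_i − u_i·Δl_i)·tanφ'] / Σ W_i sinα_i, with Δl_i = b_i / cosα_i.
Slice 1: Δl = 1.4/cos(-3.6°) = 1.403 m; N'_1 = 19·cos(-3.6°) − 4·1.403 = 13.4; c'Δl = 2.95; W sinα = -1.2
Slice 2: Δl = 2.7/cos15.0° = 2.795 m; N'_2 = 117·cos15.0° − 17·2.795 = 65.5; c'Δl = 5.87; W sinα = 30.3
Slice 3: Δl = 2.7/cos42.9° = 3.686 m; N'_3 = 99·cos42.9° − 3·3.686 = 61.5; c'Δl = 7.74; W sinα = 67.4
Σc'Δl = 16.6 kN/m; ΣN' = 140.3 kN/m; ΣW sinα = 96.5 kN/m
Resisting = 16.6 + 140.3·tan28.3° = 16.6 + 75.5 = 92.1 kN/m
FS = 92.1 / 96.5 = 0.955

FS = 0.95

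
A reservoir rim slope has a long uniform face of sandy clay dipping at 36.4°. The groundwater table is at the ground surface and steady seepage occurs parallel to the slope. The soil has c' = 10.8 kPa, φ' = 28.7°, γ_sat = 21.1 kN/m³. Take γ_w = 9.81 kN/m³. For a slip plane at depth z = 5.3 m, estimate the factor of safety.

FS = 0.60

With seepage parallel to the slope and the water table at the surface, the effective normal stress on the slip plane uses the buoyant unit weight γ' = γ_sat − γ_w while the driving shear stress uses γ_sat:
FS = [c' + γ' z cos²β tanφ'] / [γ_sat z sinβ cosβ]
γ' = 21.1 − 9.81 = 11.29 kN/m³
Numerator = 10.8 + 11.29·5.3·cos²36.4°·tan28.7° = 10.8 + 11.29·5.3·0.6479·0.5475 = 32.024 kPa
Denominator = 21.1·5.3·sin36.4°·cos36.4° = 21.1·5.3·0.5934·0.8049 = 53.414 kPa
FS = 32.024 / 53.414 = 0.600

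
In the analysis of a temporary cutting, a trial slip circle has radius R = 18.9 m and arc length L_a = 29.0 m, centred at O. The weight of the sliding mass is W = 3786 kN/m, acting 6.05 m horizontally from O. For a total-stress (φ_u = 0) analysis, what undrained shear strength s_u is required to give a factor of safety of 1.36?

FS = s_u·L_a·R / (W·d), so s_u = FS·W·d / (L_a·R).
s_u = 1.36·3786·6.05 / (29.00·18.9) = 31151.2 / 548.10 = 56.83 kPa

s_u = 56.8 kPa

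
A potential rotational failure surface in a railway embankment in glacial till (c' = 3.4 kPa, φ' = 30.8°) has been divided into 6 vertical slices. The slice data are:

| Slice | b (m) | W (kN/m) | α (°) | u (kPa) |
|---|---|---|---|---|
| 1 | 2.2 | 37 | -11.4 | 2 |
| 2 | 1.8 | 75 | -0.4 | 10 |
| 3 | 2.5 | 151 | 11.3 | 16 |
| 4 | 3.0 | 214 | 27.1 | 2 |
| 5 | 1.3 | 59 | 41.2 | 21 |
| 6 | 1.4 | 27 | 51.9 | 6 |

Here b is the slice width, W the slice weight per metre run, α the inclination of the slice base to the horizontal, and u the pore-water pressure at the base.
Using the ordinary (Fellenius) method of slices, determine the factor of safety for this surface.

FS = 1.56

Ordinary method of slices: FS = Σ[c'·Δl_i + (W_i cosα_i − u_i·Δl_i)·tanφ'] / Σ W_i sinα_i, with Δl_i = b_i / cosα_i.
Slice 1: Δl = 2.2/cos(-11.4°) = 2.244 m; N'_1 = 37·cos(-11.4°) − 2·2.244 = 31.8; c'Δl = 7.63; W sinα = -7.3
Slice 2: Δl = 1.8/cos(-0.4°) = 1.800 m; N'_2 = 75·cos(-0.4°) − 10·1.800 = 57.0; c'Δl = 6.12; W sinα = -0.5
Slice 3: Δl = 2.5/cos11.3° = 2.549 m; N'_3 = 151·cos11.3° − 16·2.549 = 107.3; c'Δl = 8.67; W sinα = 29.6
Slice 4: Δl = 3.0/cos27.1° = 3.370 m; N'_4 = 214·cos27.1° − 2·3.370 = 183.8; c'Δl = 11.46; W sinα = 97.5
Slice 5: Δl = 1.3/cos41.2° = 1.728 m; N'_5 = 59·cos41.2° − 21·1.728 = 8.1; c'Δl = 5.87; W sinα = 38.9
Slice 6: Δl = 1.4/cos51.9° = 2.269 m; N'_6 = 27·cos51.9° − 6·2.269 = 3.0; c'Δl = 7.71; W sinα = 21.2
Σc'Δl = 47.5 kN/m; ΣN' = 391.0 kN/m; ΣW sinα = 179.3 kN/m
Resisting = 47.5 + 391.0·tan30.8° = 47.5 + 233.1 = 280.5 kN/m
FS = 280.5 / 179.3 = 1.564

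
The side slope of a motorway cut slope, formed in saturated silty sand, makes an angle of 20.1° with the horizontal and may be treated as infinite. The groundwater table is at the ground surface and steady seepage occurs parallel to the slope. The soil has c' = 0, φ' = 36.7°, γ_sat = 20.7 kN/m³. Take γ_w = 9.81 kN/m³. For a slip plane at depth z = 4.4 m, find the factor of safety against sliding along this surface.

With seepage parallel to the slope and the water table at the surface, the effective normal stress on the slip plane uses the buoyant unit weight γ' = γ_sat − γ_w while the driving shear stress uses γ_sat:
FS = [c' + γ' z cos²β tanφ'] / [γ_sat z sinβ cosβ]
(For c' = 0 this reduces to FS = (γ'/γ_sat)·tanφ'/tanβ.)
γ' = 20.7 − 9.81 = 10.89 kN/m³
Numerator = 0.0 + 10.89·4.4·cos²20.1°·tan36.7° = 0.0 + 10.89·4.4·0.8819·0.7454 = 31.497 kPa
Denominator = 20.7·4.4·sin20.1°·cos20.1° = 20.7·4.4·0.3437·0.9391 = 29.394 kPa
FS = 31.497 / 29.394 = 1.072

FS = 1.07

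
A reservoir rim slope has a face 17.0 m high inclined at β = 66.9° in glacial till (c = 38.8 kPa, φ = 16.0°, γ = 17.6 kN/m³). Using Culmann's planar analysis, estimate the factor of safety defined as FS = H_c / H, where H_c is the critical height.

FS = 1.24

H_c = (4c/γ) · sinβ cosφ / [1 − cos(β − φ)]
    = (4·38.8/17.6) · sin66.9°·cos16.0° / [1 − cos50.9°]
    = 8.818 · 0.8842 / 0.3693 = 21.11 m
FS = H_c / H = 21.11 / 17.0 = 1.242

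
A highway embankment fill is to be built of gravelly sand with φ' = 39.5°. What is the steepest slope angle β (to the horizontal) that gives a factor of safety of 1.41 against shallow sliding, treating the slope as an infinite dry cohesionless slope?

For an infinite dry cohesionless slope FS = tanφ'/tanβ, so tanβ = tanφ' / FS.
tanβ = tan39.5° / 1.41 = 0.8243 / 1.41 = 0.5846
β = arctan(0.5846) = 30.31°

β = 30.3°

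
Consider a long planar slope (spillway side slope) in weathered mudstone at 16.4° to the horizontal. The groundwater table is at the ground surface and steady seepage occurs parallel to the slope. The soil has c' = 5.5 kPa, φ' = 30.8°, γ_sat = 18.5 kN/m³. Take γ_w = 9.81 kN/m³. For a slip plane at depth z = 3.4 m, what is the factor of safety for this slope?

FS = 1.27

With seepage parallel to the slope and the water table at the surface, the effective normal stress on the slip plane uses the buoyant unit weight γ' = γ_sat − γ_w while the driving shear stress uses γ_sat:
FS = [c' + γ' z cos²β tanφ'] / [γ_sat z sinβ cosβ]
γ' = 18.5 − 9.81 = 8.69 kN/m³
Numerator = 5.5 + 8.69·3.4·cos²16.4°·tan30.8° = 5.5 + 8.69·3.4·0.9203·0.5961 = 21.709 kPa
Denominator = 18.5·3.4·sin16.4°·cos16.4° = 18.5·3.4·0.2823·0.9593 = 17.037 kPa
FS = 21.709 / 17.037 = 1.274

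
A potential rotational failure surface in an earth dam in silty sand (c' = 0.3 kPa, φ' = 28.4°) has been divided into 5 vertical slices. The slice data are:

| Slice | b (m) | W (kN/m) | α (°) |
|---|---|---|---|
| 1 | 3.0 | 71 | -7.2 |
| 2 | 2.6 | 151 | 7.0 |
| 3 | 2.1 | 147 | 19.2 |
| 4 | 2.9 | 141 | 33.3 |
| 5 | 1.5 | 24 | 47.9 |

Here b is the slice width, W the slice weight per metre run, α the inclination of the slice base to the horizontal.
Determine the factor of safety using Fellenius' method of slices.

FS = 1.77

Ordinary method of slices: FS = Σ[c'·Δl_i + (W_i cosα_i)·tanφ'] / Σ W_i sinα_i, with Δl_i = b_i / cosα_i.
Slice 1: Δl = 3.0/cos(-7.2°) = 3.024 m; N'_1 = 71·cos(-7.2°) = 70.4; c'Δl = 0.91; W sinα = -8.9
Slice 2: Δl = 2.6/cos7.0° = 2.620 m; N'_2 = 151·cos7.0° = 149.9; c'Δl = 0.79; W sinα = 18.4
Slice 3: Δl = 2.1/cos19.2° = 2.224 m; N'_3 = 147·cos19.2° = 138.8; c'Δl = 0.67; W sinα = 48.3
Slice 4: Δl = 2.9/cos33.3° = 3.470 m; N'_4 = 141·cos33.3° = 117.8; c'Δl = 1.04; W sinα = 77.4
Slice 5: Δl = 1.5/cos47.9° = 2.237 m; N'_5 = 24·cos47.9° = 16.1; c'Δl = 0.67; W sinα = 17.8
Σc'Δl = 4.1 kN/m; ΣN' = 493.1 kN/m; ΣW sinα = 153.1 kN/m
Resisting = 4.1 + 493.1·tan28.4° = 4.1 + 266.6 = 270.7 kN/m
FS = 270.7 / 153.1 = 1.768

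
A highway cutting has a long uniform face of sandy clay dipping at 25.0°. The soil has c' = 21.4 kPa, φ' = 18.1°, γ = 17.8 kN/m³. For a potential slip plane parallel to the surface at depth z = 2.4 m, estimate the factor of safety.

FS = 2.01

For an infinite slope with a slip plane parallel to the surface (no pore pressure): FS = [c' + γz cos²β tanφ'] / [γz sinβ cosβ].
γz = 17.8·2.4 = 42.72 kN/m²
Numerator = 21.4 + 42.72·cos²25.0°·tan18.1° = 21.4 + 42.72·0.8214·0.3269 = 32.869 kPa
Denominator = 42.72·sin25.0°·cos25.0° = 42.72·0.4226·0.9063 = 16.363 kPa
FS = 32.869 / 16.363 = 2.009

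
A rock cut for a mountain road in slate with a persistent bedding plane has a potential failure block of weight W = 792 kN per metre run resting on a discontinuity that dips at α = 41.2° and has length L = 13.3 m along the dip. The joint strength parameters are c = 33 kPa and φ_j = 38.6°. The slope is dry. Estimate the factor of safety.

FS = 1.75

Resolving the block weight along and normal to the plane and applying the Mohr–Coulomb strength on the joint:
N' = W cosα = 792·cos41.2° = 595.9 kN/m
Driving force T = W sinα = 792·sin41.2° = 521.7 kN/m
Resisting force R = c·L + N'·tanφ_j = 33·13.3 + 595.9·tan38.6° = 438.9 + 475.7 = 914.6 kN/m
FS = R / T = 914.6 / 521.7 = 1.753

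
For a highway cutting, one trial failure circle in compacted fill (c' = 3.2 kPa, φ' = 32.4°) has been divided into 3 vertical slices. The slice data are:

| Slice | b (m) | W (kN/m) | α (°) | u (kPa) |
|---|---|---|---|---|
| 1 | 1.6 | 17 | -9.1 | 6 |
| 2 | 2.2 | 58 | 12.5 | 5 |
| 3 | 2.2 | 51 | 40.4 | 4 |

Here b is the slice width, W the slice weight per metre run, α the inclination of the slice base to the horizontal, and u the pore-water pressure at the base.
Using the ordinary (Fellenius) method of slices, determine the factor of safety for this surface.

Ordinary method of slices: FS = Σ[c'·Δl_i + (W_i cosα_i − u_i·Δl_i)·tanφ'] / Σ W_i sinα_i, with Δl_i = b_i / cosα_i.
Slice 1: Δl = 1.6/cos(-9.1°) = 1.620 m; N'_1 = 17·cos(-9.1°) − 6·1.620 = 7.1; c'Δl = 5.19; W sinα = -2.7
Slice 2: Δl = 2.2/cos12.5° = 2.253 m; N'_2 = 58·cos12.5° − 5·2.253 = 45.4; c'Δl = 7.21; W sinα = 12.6
Slice 3: Δl = 2.2/cos40.4° = 2.889 m; N'_3 = 51·cos40.4° − 4·2.889 = 27.3; c'Δl = 9.24; W sinα = 33.1
Σc'Δl = 21.6 kN/m; ΣN' = 79.7 kN/m; ΣW sinα = 42.9 kN/m
Resisting = 21.6 + 79.7·tan32.4° = 21.6 + 50.6 = 72.2 kN/m
FS = 72.2 / 42.9 = 1.683

FS = 1.68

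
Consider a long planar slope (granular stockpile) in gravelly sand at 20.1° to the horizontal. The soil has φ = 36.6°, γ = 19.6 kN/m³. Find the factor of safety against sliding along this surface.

For a dry cohesionless infinite slope the factor of safety is FS = tanφ / tanβ.
FS = tan36.6° / tan20.1° = 0.7427 / 0.3659 = 2.029

FS = 2.03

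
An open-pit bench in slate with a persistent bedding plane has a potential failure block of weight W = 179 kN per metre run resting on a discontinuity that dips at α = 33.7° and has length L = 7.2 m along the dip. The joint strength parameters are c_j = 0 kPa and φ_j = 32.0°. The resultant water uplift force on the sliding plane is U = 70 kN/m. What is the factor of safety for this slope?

FS = 0.50

Resolving the block weight along and normal to the plane and applying the Mohr–Coulomb strength on the joint:
N' = W cosα − U = 179·cos33.7° − 70 = 78.9 kN/m
Driving force T = W sinα = 179·sin33.7° = 99.3 kN/m
Resisting force R = c_j·L + N'·tanφ_j = 0·7.2 + 78.9·tan32.0° = 0.0 + 49.3 = 49.3 kN/m
FS = R / T = 49.3 / 99.3 = 0.497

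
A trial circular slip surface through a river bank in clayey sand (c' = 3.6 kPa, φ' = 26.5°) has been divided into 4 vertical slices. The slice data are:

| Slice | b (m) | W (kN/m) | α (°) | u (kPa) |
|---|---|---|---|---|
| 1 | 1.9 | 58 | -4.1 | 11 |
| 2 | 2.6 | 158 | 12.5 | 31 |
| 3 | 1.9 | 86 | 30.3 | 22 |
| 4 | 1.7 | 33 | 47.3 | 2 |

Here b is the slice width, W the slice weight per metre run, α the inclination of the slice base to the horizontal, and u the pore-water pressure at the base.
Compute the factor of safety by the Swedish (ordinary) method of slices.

Ordinary method of slices: FS = Σ[c'·Δl_i + (W_i cosα_i − u_i·Δl_i)·tanφ'] / Σ W_i sinα_i, with Δl_i = b_i / cosα_i.
Slice 1: Δl = 1.9/cos(-4.1°) = 1.905 m; N'_1 = 58·cos(-4.1°) − 11·1.905 = 36.9; c'Δl = 6.86; W sinα = -4.1
Slice 2: Δl = 2.6/cos12.5° = 2.663 m; N'_2 = 158·cos12.5° − 31·2.663 = 71.7; c'Δl = 9.59; W sinα = 34.2
Slice 3: Δl = 1.9/cos30.3° = 2.201 m; N'_3 = 86·cos30.3° − 22·2.201 = 25.8; c'Δl = 7.92; W sinα = 43.4
Slice 4: Δl = 1.7/cos47.3° = 2.507 m; N'_4 = 33·cos47.3° − 2·2.507 = 17.4; c'Δl = 9.02; W sinα = 24.3
Σc'Δl = 33.4 kN/m; ΣN' = 151.8 kN/m; ΣW sinα = 97.7 kN/m
Resisting = 33.4 + 151.8·tan26.5° = 33.4 + 75.7 = 109.1 kN/m
FS = 109.1 / 97.7 = 1.117

FS = 1.12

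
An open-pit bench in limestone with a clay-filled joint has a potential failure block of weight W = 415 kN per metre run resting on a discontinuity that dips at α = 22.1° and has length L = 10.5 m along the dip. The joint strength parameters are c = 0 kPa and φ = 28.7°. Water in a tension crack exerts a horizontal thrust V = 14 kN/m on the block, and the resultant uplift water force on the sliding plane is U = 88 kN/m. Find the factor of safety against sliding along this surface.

FS = 0.94

Resolving the block weight along and normal to the plane and applying the Mohr–Coulomb strength on the joint:
N' = W cosα − U − V sinα = 415·cos22.1° − 88 − 14·sin22.1° = 291.2 kN/m
Driving force T = W sinα + V cosα = 415·sin22.1° + 14·cos22.1° = 169.1 kN/m
Resisting force R = c·L + N'·tanφ = 0·10.5 + 291.2·tan28.7° = 0.0 + 159.5 = 159.5 kN/m
FS = R / T = 159.5 / 169.1 = 0.943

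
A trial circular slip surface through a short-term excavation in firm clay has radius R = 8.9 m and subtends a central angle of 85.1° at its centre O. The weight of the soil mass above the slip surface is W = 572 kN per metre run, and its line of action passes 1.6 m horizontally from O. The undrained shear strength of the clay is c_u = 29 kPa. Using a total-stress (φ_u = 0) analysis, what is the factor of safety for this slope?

FS = 3.73

Taking moments about the centre O, the resisting moment is provided by the undrained shear strength acting along the arc:
Arc length L_a = R·θ = 8.9·(85.1°·π/180) = 8.9·1.4853 = 13.22 m
M_R = c_u·L_a·R = 29·13.22·8.9 = 3411.8 kN·m/m
M_D = W·d = 572·1.6 = 915.2 kN·m/m
FS = M_R / M_D = 3411.8 / 915.2 = 3.728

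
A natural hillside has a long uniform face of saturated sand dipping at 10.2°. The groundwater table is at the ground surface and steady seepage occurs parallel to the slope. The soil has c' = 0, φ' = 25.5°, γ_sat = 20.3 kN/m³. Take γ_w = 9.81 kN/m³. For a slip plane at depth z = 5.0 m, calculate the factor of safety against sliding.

FS = 1.37

With seepage parallel to the slope and the water table at the surface, the effective normal stress on the slip plane uses the buoyant unit weight γ' = γ_sat − γ_w while the driving shear stress uses γ_sat:
FS = [c' + γ' z cos²β tanφ'] / [γ_sat z sinβ cosβ]
(For c' = 0 this reduces to FS = (γ'/γ_sat)·tanφ'/tanβ.)
γ' = 20.3 − 9.81 = 10.49 kN/m³
Numerator = 0.0 + 10.49·5.0·cos²10.2°·tan25.5° = 0.0 + 10.49·5.0·0.9686·0.4770 = 24.233 kPa
Denominator = 20.3·5.0·sin10.2°·cos10.2° = 20.3·5.0·0.1771·0.9842 = 17.690 kPa
FS = 24.233 / 17.690 = 1.370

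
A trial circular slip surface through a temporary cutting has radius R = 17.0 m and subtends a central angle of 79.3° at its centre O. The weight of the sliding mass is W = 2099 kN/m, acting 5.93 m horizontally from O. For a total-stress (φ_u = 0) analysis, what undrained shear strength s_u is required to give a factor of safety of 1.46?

s_u = 45.4 kPa

FS = s_u·L_a·R / (W·d), so s_u = FS·W·d / (L_a·R).
Arc length L_a = R·θ = 17.0·(79.3°·π/180) = 17.0·1.3840 = 23.53 m
s_u = 1.46·2099·5.93 / (23.53·17.0) = 18172.7 / 399.99 = 45.43 kPa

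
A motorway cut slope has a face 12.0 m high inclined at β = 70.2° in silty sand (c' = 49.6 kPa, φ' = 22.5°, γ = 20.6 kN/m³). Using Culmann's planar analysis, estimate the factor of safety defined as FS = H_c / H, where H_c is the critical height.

H_c = (4c'/γ) · sinβ cosφ' / [1 − cos(β − φ')]
    = (4·49.6/20.6) · sin70.2°·cos22.5° / [1 − cos47.7°]
    = 9.631 · 0.8693 / 0.3270 = 25.60 m
FS = H_c / H = 25.60 / 12.0 = 2.134

FS = 2.13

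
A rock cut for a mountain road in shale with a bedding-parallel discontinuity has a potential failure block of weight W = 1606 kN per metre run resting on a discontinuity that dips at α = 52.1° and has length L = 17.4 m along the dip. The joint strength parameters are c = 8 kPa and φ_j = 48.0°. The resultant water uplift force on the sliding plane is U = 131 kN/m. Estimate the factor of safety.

Resolving the block weight along and normal to the plane and applying the Mohr–Coulomb strength on the joint:
N' = W cosα − U = 1606·cos52.1° − 131 = 855.5 kN/m
Driving force T = W sinα = 1606·sin52.1° = 1267.3 kN/m
Resisting force R = c·L + N'·tanφ_j = 8·17.4 + 855.5·tan48.0° = 139.2 + 950.2 = 1089.4 kN/m
FS = R / T = 1089.4 / 1267.3 = 0.860

FS = 0.86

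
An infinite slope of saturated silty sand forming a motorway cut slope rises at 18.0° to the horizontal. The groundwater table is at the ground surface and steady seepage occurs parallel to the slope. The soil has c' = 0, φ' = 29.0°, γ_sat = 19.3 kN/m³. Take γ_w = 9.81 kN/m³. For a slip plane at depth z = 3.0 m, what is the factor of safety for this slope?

FS = 0.84

With seepage parallel to the slope and the water table at the surface, the effective normal stress on the slip plane uses the buoyant unit weight γ' = γ_sat − γ_w while the driving shear stress uses γ_sat:
FS = [c' + γ' z cos²β tanφ'] / [γ_sat z sinβ cosβ]
(For c' = 0 this reduces to FS = (γ'/γ_sat)·tanφ'/tanβ.)
γ' = 19.3 − 9.81 = 9.49 kN/m³
Numerator = 0.0 + 9.49·3.0·cos²18.0°·tan29.0° = 0.0 + 9.49·3.0·0.9045·0.5543 = 14.274 kPa
Denominator = 19.3·3.0·sin18.0°·cos18.0° = 19.3·3.0·0.3090·0.9511 = 17.016 kPa
FS = 14.274 / 17.016 = 0.839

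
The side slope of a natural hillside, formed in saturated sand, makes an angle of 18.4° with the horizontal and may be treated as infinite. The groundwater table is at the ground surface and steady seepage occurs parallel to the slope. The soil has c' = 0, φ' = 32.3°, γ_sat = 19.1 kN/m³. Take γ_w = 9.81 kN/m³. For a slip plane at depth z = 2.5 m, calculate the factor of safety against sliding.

FS = 0.92

With seepage parallel to the slope and the water table at the surface, the effective normal stress on the slip plane uses the buoyant unit weight γ' = γ_sat − γ_w while the driving shear stress uses γ_sat:
FS = [c' + γ' z cos²β tanφ'] / [γ_sat z sinβ cosβ]
(For c' = 0 this reduces to FS = (γ'/γ_sat)·tanφ'/tanβ.)
γ' = 19.1 − 9.81 = 9.29 kN/m³
Numerator = 0.0 + 9.29·2.5·cos²18.4°·tan32.3° = 0.0 + 9.29·2.5·0.9004·0.6322 = 13.219 kPa
Denominator = 19.1·2.5·sin18.4°·cos18.4° = 19.1·2.5·0.3156·0.9489 = 14.302 kPa
FS = 13.219 / 14.302 = 0.924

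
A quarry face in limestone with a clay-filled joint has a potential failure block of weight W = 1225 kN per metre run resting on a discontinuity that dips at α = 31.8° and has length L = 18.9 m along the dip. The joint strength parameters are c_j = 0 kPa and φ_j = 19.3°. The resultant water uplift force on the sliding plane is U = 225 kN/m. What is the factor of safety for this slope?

FS = 0.44

Resolving the block weight along and normal to the plane and applying the Mohr–Coulomb strength on the joint:
N' = W cosα − U = 1225·cos31.8° − 225 = 816.1 kN/m
Driving force T = W sinα = 1225·sin31.8° = 645.5 kN/m
Resisting force R = c_j·L + N'·tanφ_j = 0·18.9 + 816.1·tan19.3° = 0.0 + 285.8 = 285.8 kN/m
FS = R / T = 285.8 / 645.5 = 0.443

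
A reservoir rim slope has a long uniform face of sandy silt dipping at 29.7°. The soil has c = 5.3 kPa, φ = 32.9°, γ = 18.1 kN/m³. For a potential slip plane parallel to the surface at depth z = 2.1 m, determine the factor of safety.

For an infinite slope with a slip plane parallel to the surface (no pore pressure): FS = [c + γz cos²β tanφ] / [γz sinβ cosβ].
γz = 18.1·2.1 = 38.01 kN/m²
Numerator = 5.3 + 38.01·cos²29.7°·tan32.9° = 5.3 + 38.01·0.7545·0.6469 = 23.853 kPa
Denominator = 38.01·sin29.7°·cos29.7° = 38.01·0.4955·0.8686 = 16.358 kPa
FS = 23.853 / 16.358 = 1.458

FS = 1.46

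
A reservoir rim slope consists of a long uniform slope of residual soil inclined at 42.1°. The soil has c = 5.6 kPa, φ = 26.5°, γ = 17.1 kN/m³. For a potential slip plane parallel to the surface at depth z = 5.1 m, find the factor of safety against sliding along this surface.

For an infinite slope with a slip plane parallel to the surface (no pore pressure): FS = [c + γz cos²β tanφ] / [γz sinβ cosβ].
γz = 17.1·5.1 = 87.21 kN/m²
Numerator = 5.6 + 87.21·cos²42.1°·tan26.5° = 5.6 + 87.21·0.5505·0.4986 = 29.538 kPa
Denominator = 87.21·sin42.1°·cos42.1° = 87.21·0.6704·0.7420 = 43.382 kPa
FS = 29.538 / 43.382 = 0.681

FS = 0.68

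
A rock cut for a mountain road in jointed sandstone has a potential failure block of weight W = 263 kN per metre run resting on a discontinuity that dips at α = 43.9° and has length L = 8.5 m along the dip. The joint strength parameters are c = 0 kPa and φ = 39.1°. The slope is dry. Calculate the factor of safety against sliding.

FS = 0.84

Resolving the block weight along and normal to the plane and applying the Mohr–Coulomb strength on the joint:
N' = W cosα = 263·cos43.9° = 189.5 kN/m
Driving force T = W sinα = 263·sin43.9° = 182.4 kN/m
Resisting force R = c·L + N'·tanφ = 0·8.5 + 189.5·tan39.1° = 0.0 + 154.0 = 154.0 kN/m
FS = R / T = 154.0 / 182.4 = 0.844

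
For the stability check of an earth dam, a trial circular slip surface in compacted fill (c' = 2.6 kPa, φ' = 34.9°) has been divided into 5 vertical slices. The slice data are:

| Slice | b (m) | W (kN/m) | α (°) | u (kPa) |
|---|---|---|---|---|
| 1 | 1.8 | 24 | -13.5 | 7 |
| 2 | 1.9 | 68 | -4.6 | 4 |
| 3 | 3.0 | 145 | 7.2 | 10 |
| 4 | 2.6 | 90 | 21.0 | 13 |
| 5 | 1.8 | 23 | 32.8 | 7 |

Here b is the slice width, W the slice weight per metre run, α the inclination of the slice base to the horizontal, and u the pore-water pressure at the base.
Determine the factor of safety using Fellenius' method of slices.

FS = 3.77

Ordinary method of slices: FS = Σ[c'·Δl_i + (W_i cosα_i − u_i·Δl_i)·tanφ'] / Σ W_i sinα_i, with Δl_i = b_i / cosα_i.
Slice 1: Δl = 1.8/cos(-13.5°) = 1.851 m; N'_1 = 24·cos(-13.5°) − 7·1.851 = 10.4; c'Δl = 4.81; W sinα = -5.6
Slice 2: Δl = 1.9/cos(-4.6°) = 1.906 m; N'_2 = 68·cos(-4.6°) − 4·1.906 = 60.2; c'Δl = 4.96; W sinα = -5.5
Slice 3: Δl = 3.0/cos7.2° = 3.024 m; N'_3 = 145·cos7.2° − 10·3.024 = 113.6; c'Δl = 7.86; W sinα = 18.2
Slice 4: Δl = 2.6/cos21.0° = 2.785 m; N'_4 = 90·cos21.0° − 13·2.785 = 47.8; c'Δl = 7.24; W sinα = 32.3
Slice 5: Δl = 1.8/cos32.8° = 2.141 m; N'_5 = 23·cos32.8° − 7·2.141 = 4.3; c'Δl = 5.57; W sinα = 12.5
Σc'Δl = 30.4 kN/m; ΣN' = 236.3 kN/m; ΣW sinα = 51.8 kN/m
Resisting = 30.4 + 236.3·tan34.9° = 30.4 + 164.9 = 195.3 kN/m
FS = 195.3 / 51.8 = 3.768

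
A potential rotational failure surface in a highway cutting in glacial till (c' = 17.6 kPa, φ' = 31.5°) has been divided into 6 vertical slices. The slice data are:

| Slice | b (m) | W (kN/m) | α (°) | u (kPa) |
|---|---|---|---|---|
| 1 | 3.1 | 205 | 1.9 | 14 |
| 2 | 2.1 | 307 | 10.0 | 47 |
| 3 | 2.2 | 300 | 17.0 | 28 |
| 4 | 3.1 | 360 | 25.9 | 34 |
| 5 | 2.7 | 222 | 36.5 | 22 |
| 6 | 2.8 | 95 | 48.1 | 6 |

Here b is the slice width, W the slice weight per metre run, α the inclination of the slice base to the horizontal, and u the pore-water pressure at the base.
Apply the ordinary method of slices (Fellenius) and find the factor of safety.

FS = 1.77

Ordinary method of slices: FS = Σ[c'·Δl_i + (W_i cosα_i − u_i·Δl_i)·tanφ'] / Σ W_i sinα_i, with Δl_i = b_i / cosα_i.
Slice 1: Δl = 3.1/cos1.9° = 3.102 m; N'_1 = 205·cos1.9° − 14·3.102 = 161.5; c'Δl = 54.59; W sinα = 6.8
Slice 2: Δl = 2.1/cos10.0° = 2.132 m; N'_2 = 307·cos10.0° − 47·2.132 = 202.1; c'Δl = 37.53; W sinα = 53.3
Slice 3: Δl = 2.2/cos17.0° = 2.301 m; N'_3 = 300·cos17.0° − 28·2.301 = 222.5; c'Δl = 40.49; W sinα = 87.7
Slice 4: Δl = 3.1/cos25.9° = 3.446 m; N'_4 = 360·cos25.9° − 34·3.446 = 206.7; c'Δl = 60.65; W sinα = 157.2
Slice 5: Δl = 2.7/cos36.5° = 3.359 m; N'_5 = 222·cos36.5° − 22·3.359 = 104.6; c'Δl = 59.12; W sinα = 132.1
Slice 6: Δl = 2.8/cos48.1° = 4.193 m; N'_6 = 95·cos48.1° − 6·4.193 = 38.3; c'Δl = 73.79; W sinα = 70.7
Σc'Δl = 326.2 kN/m; ΣN' = 935.6 kN/m; ΣW sinα = 507.8 kN/m
Resisting = 326.2 + 935.6·tan31.5° = 326.2 + 573.3 = 899.5 kN/m
FS = 899.5 / 507.8 = 1.771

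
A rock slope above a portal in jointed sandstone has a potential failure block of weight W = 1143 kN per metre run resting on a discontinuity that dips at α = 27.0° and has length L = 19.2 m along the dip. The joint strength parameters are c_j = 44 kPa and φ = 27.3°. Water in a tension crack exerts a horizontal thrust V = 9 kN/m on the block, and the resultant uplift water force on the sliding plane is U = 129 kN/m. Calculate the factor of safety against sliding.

Resolving the block weight along and normal to the plane and applying the Mohr–Coulomb strength on the joint:
N' = W cosα − U − V sinα = 1143·cos27.0° − 129 − 9·sin27.0° = 885.3 kN/m
Driving force T = W sinα + V cosα = 1143·sin27.0° + 9·cos27.0° = 526.9 kN/m
Resisting force R = c_j·L + N'·tanφ = 44·19.2 + 885.3·tan27.3° = 844.8 + 457.0 = 1301.8 kN/m
FS = R / T = 1301.8 / 526.9 = 2.470

FS = 2.47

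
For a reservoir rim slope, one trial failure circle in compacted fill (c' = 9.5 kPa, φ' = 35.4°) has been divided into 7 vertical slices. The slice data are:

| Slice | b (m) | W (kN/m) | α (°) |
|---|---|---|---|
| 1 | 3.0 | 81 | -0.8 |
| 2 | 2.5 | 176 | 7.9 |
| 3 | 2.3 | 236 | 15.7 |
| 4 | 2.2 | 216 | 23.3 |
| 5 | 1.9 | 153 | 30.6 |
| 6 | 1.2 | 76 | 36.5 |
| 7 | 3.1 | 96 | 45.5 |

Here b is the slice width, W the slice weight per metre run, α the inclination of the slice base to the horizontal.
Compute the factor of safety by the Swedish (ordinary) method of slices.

FS = 2.32

Ordinary method of slices: FS = Σ[c'·Δl_i + (W_i cosα_i)·tanφ'] / Σ W_i sinα_i, with Δl_i = b_i / cosα_i.
Slice 1: Δl = 3.0/cos(-0.8°) = 3.000 m; N'_1 = 81·cos(-0.8°) = 81.0; c'Δl = 28.50; W sinα = -1.1
Slice 2: Δl = 2.5/cos7.9° = 2.524 m; N'_2 = 176·cos7.9° = 174.3; c'Δl = 23.98; W sinα = 24.2
Slice 3: Δl = 2.3/cos15.7° = 2.389 m; N'_3 = 236·cos15.7° = 227.2; c'Δl = 22.70; W sinα = 63.9
Slice 4: Δl = 2.2/cos23.3° = 2.395 m; N'_4 = 216·cos23.3° = 198.4; c'Δl = 22.76; W sinα = 85.4
Slice 5: Δl = 1.9/cos30.6° = 2.207 m; N'_5 = 153·cos30.6° = 131.7; c'Δl = 20.97; W sinα = 77.9
Slice 6: Δl = 1.2/cos36.5° = 1.493 m; N'_6 = 76·cos36.5° = 61.1; c'Δl = 14.18; W sinα = 45.2
Slice 7: Δl = 3.1/cos45.5° = 4.423 m; N'_7 = 96·cos45.5° = 67.3; c'Δl = 42.02; W sinα = 68.5
Σc'Δl = 175.1 kN/m; ΣN' = 941.0 kN/m; ΣW sinα = 363.9 kN/m
Resisting = 175.1 + 941.0·tan35.4° = 175.1 + 668.7 = 843.8 kN/m
FS = 843.8 / 363.9 = 2.319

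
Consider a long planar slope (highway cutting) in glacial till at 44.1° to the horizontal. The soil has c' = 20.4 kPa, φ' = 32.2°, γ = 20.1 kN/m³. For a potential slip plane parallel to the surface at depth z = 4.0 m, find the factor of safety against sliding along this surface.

For an infinite slope with a slip plane parallel to the surface (no pore pressure): FS = [c' + γz cos²β tanφ'] / [γz sinβ cosβ].
γz = 20.1·4.0 = 80.40 kN/m²
Numerator = 20.4 + 80.40·cos²44.1°·tan32.2° = 20.4 + 80.40·0.5157·0.6297 = 46.510 kPa
Denominator = 80.40·sin44.1°·cos44.1° = 80.40·0.6959·0.7181 = 40.180 kPa
FS = 46.510 / 40.180 = 1.158

FS = 1.16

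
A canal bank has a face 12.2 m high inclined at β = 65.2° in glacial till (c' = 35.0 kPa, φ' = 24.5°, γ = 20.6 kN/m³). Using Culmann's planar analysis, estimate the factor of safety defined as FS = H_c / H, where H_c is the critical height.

H_c = (4c'/γ) · sinβ cosφ' / [1 − cos(β − φ')]
    = (4·35.0/20.6) · sin65.2°·cos24.5° / [1 − cos40.7°]
    = 6.796 · 0.8260 / 0.2419 = 23.21 m
FS = H_c / H = 23.21 / 12.2 = 1.903

FS = 1.90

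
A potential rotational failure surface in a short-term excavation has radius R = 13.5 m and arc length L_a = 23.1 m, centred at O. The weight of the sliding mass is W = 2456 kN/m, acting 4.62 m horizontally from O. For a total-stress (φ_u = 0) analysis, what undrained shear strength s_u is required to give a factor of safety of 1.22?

FS = s_u·L_a·R / (W·d), so s_u = FS·W·d / (L_a·R).
s_u = 1.22·2456·4.62 / (23.10·13.5) = 13843.0 / 311.85 = 44.39 kPa

s_u = 44.4 kPa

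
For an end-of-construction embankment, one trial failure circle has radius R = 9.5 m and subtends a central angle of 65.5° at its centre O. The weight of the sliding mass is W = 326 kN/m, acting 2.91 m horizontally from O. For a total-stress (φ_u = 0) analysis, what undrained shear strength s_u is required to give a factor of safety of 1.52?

FS = s_u·L_a·R / (W·d), so s_u = FS·W·d / (L_a·R).
Arc length L_a = R·θ = 9.5·(65.5°·π/180) = 9.5·1.1432 = 10.86 m
s_u = 1.52·326·2.91 / (10.86·9.5) = 1442.0 / 103.17 = 13.98 kPa

s_u = 14.0 kPa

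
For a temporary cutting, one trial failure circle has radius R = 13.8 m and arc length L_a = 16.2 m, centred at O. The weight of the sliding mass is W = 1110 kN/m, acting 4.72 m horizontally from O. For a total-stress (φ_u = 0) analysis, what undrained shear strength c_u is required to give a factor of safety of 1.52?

c_u = 35.6 kPa

FS = c_u·L_a·R / (W·d), so c_u = FS·W·d / (L_a·R).
c_u = 1.52·1110·4.72 / (16.20·13.8) = 7963.6 / 223.56 = 35.62 kPa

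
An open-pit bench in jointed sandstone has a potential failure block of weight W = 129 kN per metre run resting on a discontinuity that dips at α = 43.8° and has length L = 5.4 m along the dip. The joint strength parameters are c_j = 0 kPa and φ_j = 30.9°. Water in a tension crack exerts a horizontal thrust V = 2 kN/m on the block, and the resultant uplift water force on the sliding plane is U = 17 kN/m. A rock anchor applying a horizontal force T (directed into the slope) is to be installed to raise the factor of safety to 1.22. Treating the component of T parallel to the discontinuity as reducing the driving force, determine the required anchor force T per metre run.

Resolving forces along and normal to the sliding plane, with the horizontal anchor force T adding T·sinα to the effective normal force and T·cosα acting up the plane against the driving force:
FS = [c_jL + (W cosα − U − V sinα + T sinα) tanφ_j] / [W sinα + V cosα − T cosα]
Without the anchor: N' = 74.7 kN/m, driving T_d = 90.7 kN/m, resisting R = 0·5.4 + 74.7·tan30.9° = 44.7 kN/m, FS = 0.49.
Setting FS = 1.22 and solving for T:
1.22·(90.7 − T cos43.8°) = 44.7 + T sin43.8°·tan30.9°
T·(sin43.8°·tan30.9° + 1.22·cos43.8°) = 1.22·90.7 − 44.7
T·(0.6921·0.5985 + 1.22·0.7218) = 110.7 − 44.7 = 66.0
T·1.2948 = 66.0
T = 51.0 kN/m

T = 51 kN/m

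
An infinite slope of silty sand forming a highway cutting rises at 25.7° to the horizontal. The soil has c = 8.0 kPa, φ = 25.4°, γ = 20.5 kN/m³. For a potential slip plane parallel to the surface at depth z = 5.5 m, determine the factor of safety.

For an infinite slope with a slip plane parallel to the surface (no pore pressure): FS = [c + γz cos²β tanφ] / [γz sinβ cosβ].
γz = 20.5·5.5 = 112.75 kN/m²
Numerator = 8.0 + 112.75·cos²25.7°·tan25.4° = 8.0 + 112.75·0.8119·0.4748 = 51.469 kPa
Denominator = 112.75·sin25.7°·cos25.7° = 112.75·0.4337·0.9011 = 44.058 kPa
FS = 51.469 / 44.058 = 1.168

FS = 1.17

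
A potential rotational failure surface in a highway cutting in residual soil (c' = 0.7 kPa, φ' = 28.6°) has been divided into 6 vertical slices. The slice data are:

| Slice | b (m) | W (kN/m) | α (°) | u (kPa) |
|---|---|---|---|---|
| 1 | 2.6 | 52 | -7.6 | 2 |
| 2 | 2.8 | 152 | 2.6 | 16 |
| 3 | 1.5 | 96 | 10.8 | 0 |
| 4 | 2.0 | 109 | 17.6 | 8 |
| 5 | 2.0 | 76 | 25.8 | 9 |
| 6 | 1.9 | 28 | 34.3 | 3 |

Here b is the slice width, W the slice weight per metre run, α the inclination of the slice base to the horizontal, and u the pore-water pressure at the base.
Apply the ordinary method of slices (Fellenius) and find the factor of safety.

Ordinary method of slices: FS = Σ[c'·Δl_i + (W_i cosα_i − u_i·Δl_i)·tanφ'] / Σ W_i sinα_i, with Δl_i = b_i / cosα_i.
Slice 1: Δl = 2.6/cos(-7.6°) = 2.623 m; N'_1 = 52·cos(-7.6°) − 2·2.623 = 46.3; c'Δl = 1.84; W sinα = -6.9
Slice 2: Δl = 2.8/cos2.6° = 2.803 m; N'_2 = 152·cos2.6° − 16·2.803 = 107.0; c'Δl = 1.96; W sinα = 6.9
Slice 3: Δl = 1.5/cos10.8° = 1.527 m; N'_3 = 96·cos10.8° − 0·1.527 = 94.3; c'Δl = 1.07; W sinα = 18.0
Slice 4: Δl = 2.0/cos17.6° = 2.098 m; N'_4 = 109·cos17.6° − 8·2.098 = 87.1; c'Δl = 1.47; W sinα = 33.0
Slice 5: Δl = 2.0/cos25.8° = 2.221 m; N'_5 = 76·cos25.8° − 9·2.221 = 48.4; c'Δl = 1.56; W sinα = 33.1
Slice 6: Δl = 1.9/cos34.3° = 2.300 m; N'_6 = 28·cos34.3° − 3·2.300 = 16.2; c'Δl = 1.61; W sinα = 15.8
Σc'Δl = 9.5 kN/m; ΣN' = 399.4 kN/m; ΣW sinα = 99.8 kN/m
Resisting = 9.5 + 399.4·tan28.6° = 9.5 + 217.7 = 227.2 kN/m
FS = 227.2 / 99.8 = 2.277

FS = 2.28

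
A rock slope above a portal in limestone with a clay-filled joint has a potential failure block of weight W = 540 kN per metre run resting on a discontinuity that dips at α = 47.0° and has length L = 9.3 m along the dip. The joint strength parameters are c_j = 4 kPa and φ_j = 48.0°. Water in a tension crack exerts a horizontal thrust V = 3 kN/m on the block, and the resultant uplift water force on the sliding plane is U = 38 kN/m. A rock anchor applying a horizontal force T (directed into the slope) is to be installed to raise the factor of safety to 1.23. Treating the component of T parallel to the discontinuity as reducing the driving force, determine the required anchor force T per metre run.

Resolving forces along and normal to the sliding plane, with the horizontal anchor force T adding T·sinα to the effective normal force and T·cosα acting up the plane against the driving force:
FS = [c_jL + (W cosα − U − V sinα + T sinα) tanφ_j] / [W sinα + V cosα − T cosα]
Without the anchor: N' = 328.1 kN/m, driving T_d = 397.0 kN/m, resisting R = 4·9.3 + 328.1·tan48.0° = 401.6 kN/m, FS = 1.01.
Setting FS = 1.23 and solving for T:
1.23·(397.0 − T cos47.0°) = 401.6 + T sin47.0°·tan48.0°
T·(sin47.0°·tan48.0° + 1.23·cos47.0°) = 1.23·397.0 − 401.6
T·(0.7314·1.1106 + 1.23·0.6820) = 488.3 − 401.6 = 86.7
T·1.6511 = 86.7
T = 52.5 kN/m

T = 53 kN/m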